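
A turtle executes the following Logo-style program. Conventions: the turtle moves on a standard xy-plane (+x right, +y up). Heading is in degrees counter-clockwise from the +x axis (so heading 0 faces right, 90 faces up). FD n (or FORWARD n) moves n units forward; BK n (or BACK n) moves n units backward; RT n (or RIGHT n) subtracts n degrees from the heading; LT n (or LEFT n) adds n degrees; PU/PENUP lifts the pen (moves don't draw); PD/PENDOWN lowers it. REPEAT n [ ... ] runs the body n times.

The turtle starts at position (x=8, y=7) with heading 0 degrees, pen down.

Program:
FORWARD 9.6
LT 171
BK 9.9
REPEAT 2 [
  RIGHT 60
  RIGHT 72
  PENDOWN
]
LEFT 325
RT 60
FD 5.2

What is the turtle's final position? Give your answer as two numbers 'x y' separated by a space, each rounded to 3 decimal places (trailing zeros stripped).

Answer: 22.229 6.175

Derivation:
Executing turtle program step by step:
Start: pos=(8,7), heading=0, pen down
FD 9.6: (8,7) -> (17.6,7) [heading=0, draw]
LT 171: heading 0 -> 171
BK 9.9: (17.6,7) -> (27.378,5.451) [heading=171, draw]
REPEAT 2 [
  -- iteration 1/2 --
  RT 60: heading 171 -> 111
  RT 72: heading 111 -> 39
  PD: pen down
  -- iteration 2/2 --
  RT 60: heading 39 -> 339
  RT 72: heading 339 -> 267
  PD: pen down
]
LT 325: heading 267 -> 232
RT 60: heading 232 -> 172
FD 5.2: (27.378,5.451) -> (22.229,6.175) [heading=172, draw]
Final: pos=(22.229,6.175), heading=172, 3 segment(s) drawn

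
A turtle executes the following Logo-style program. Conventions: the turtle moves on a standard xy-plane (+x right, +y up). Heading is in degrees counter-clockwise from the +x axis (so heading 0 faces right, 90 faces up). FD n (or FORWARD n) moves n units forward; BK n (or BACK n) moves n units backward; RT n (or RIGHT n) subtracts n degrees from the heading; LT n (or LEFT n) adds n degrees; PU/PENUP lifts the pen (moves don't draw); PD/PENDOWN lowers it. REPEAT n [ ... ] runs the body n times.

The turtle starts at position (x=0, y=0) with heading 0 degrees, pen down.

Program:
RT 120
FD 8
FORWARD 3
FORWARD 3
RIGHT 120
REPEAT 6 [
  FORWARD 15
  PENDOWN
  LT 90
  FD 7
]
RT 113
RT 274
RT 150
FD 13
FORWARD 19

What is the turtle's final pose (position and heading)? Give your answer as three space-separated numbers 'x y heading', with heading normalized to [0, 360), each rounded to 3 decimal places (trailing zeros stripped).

Answer: -47.481 10.641 123

Derivation:
Executing turtle program step by step:
Start: pos=(0,0), heading=0, pen down
RT 120: heading 0 -> 240
FD 8: (0,0) -> (-4,-6.928) [heading=240, draw]
FD 3: (-4,-6.928) -> (-5.5,-9.526) [heading=240, draw]
FD 3: (-5.5,-9.526) -> (-7,-12.124) [heading=240, draw]
RT 120: heading 240 -> 120
REPEAT 6 [
  -- iteration 1/6 --
  FD 15: (-7,-12.124) -> (-14.5,0.866) [heading=120, draw]
  PD: pen down
  LT 90: heading 120 -> 210
  FD 7: (-14.5,0.866) -> (-20.562,-2.634) [heading=210, draw]
  -- iteration 2/6 --
  FD 15: (-20.562,-2.634) -> (-33.553,-10.134) [heading=210, draw]
  PD: pen down
  LT 90: heading 210 -> 300
  FD 7: (-33.553,-10.134) -> (-30.053,-16.196) [heading=300, draw]
  -- iteration 3/6 --
  FD 15: (-30.053,-16.196) -> (-22.553,-29.187) [heading=300, draw]
  PD: pen down
  LT 90: heading 300 -> 30
  FD 7: (-22.553,-29.187) -> (-16.49,-25.687) [heading=30, draw]
  -- iteration 4/6 --
  FD 15: (-16.49,-25.687) -> (-3.5,-18.187) [heading=30, draw]
  PD: pen down
  LT 90: heading 30 -> 120
  FD 7: (-3.5,-18.187) -> (-7,-12.124) [heading=120, draw]
  -- iteration 5/6 --
  FD 15: (-7,-12.124) -> (-14.5,0.866) [heading=120, draw]
  PD: pen down
  LT 90: heading 120 -> 210
  FD 7: (-14.5,0.866) -> (-20.562,-2.634) [heading=210, draw]
  -- iteration 6/6 --
  FD 15: (-20.562,-2.634) -> (-33.553,-10.134) [heading=210, draw]
  PD: pen down
  LT 90: heading 210 -> 300
  FD 7: (-33.553,-10.134) -> (-30.053,-16.196) [heading=300, draw]
]
RT 113: heading 300 -> 187
RT 274: heading 187 -> 273
RT 150: heading 273 -> 123
FD 13: (-30.053,-16.196) -> (-37.133,-5.293) [heading=123, draw]
FD 19: (-37.133,-5.293) -> (-47.481,10.641) [heading=123, draw]
Final: pos=(-47.481,10.641), heading=123, 17 segment(s) drawn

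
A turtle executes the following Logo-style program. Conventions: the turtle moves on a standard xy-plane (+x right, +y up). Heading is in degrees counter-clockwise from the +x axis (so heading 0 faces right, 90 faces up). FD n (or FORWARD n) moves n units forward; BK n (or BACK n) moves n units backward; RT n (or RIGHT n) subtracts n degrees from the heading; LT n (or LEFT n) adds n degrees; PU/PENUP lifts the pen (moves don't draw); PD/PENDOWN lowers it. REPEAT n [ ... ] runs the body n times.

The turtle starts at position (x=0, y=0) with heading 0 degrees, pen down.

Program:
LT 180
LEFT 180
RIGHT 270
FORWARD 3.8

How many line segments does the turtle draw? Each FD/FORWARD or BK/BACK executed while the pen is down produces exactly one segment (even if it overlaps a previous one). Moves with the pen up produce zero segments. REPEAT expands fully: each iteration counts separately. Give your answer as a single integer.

Executing turtle program step by step:
Start: pos=(0,0), heading=0, pen down
LT 180: heading 0 -> 180
LT 180: heading 180 -> 0
RT 270: heading 0 -> 90
FD 3.8: (0,0) -> (0,3.8) [heading=90, draw]
Final: pos=(0,3.8), heading=90, 1 segment(s) drawn
Segments drawn: 1

Answer: 1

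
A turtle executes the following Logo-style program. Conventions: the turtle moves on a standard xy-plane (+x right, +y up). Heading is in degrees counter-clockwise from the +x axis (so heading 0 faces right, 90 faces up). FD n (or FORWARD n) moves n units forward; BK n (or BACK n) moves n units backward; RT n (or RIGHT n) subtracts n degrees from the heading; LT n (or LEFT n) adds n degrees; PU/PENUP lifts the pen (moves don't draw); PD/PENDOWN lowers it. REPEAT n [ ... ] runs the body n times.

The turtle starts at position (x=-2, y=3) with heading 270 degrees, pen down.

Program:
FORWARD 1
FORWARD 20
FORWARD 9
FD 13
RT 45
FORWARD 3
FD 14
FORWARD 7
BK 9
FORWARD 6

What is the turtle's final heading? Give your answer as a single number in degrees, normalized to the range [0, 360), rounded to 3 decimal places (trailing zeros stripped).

Executing turtle program step by step:
Start: pos=(-2,3), heading=270, pen down
FD 1: (-2,3) -> (-2,2) [heading=270, draw]
FD 20: (-2,2) -> (-2,-18) [heading=270, draw]
FD 9: (-2,-18) -> (-2,-27) [heading=270, draw]
FD 13: (-2,-27) -> (-2,-40) [heading=270, draw]
RT 45: heading 270 -> 225
FD 3: (-2,-40) -> (-4.121,-42.121) [heading=225, draw]
FD 14: (-4.121,-42.121) -> (-14.021,-52.021) [heading=225, draw]
FD 7: (-14.021,-52.021) -> (-18.971,-56.971) [heading=225, draw]
BK 9: (-18.971,-56.971) -> (-12.607,-50.607) [heading=225, draw]
FD 6: (-12.607,-50.607) -> (-16.849,-54.849) [heading=225, draw]
Final: pos=(-16.849,-54.849), heading=225, 9 segment(s) drawn

Answer: 225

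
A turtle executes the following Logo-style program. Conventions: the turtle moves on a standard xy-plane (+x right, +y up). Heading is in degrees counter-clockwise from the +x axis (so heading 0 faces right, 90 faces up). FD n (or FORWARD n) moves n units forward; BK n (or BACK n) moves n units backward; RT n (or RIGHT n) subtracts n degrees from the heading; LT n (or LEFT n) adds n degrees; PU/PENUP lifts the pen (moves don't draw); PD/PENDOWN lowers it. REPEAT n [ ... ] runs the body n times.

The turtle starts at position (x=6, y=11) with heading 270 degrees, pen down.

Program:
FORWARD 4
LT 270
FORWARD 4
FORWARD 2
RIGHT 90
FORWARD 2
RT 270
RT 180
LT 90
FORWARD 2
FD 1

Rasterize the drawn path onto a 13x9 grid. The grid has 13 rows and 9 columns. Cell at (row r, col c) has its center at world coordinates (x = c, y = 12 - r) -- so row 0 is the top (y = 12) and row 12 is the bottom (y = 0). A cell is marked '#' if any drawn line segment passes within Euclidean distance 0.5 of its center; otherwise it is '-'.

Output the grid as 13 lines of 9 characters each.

Answer: #--------
#-----#--
#-----#--
#-----#--
#-----#--
#######--
---------
---------
---------
---------
---------
---------
---------

Derivation:
Segment 0: (6,11) -> (6,7)
Segment 1: (6,7) -> (2,7)
Segment 2: (2,7) -> (-0,7)
Segment 3: (-0,7) -> (-0,9)
Segment 4: (-0,9) -> (-0,11)
Segment 5: (-0,11) -> (-0,12)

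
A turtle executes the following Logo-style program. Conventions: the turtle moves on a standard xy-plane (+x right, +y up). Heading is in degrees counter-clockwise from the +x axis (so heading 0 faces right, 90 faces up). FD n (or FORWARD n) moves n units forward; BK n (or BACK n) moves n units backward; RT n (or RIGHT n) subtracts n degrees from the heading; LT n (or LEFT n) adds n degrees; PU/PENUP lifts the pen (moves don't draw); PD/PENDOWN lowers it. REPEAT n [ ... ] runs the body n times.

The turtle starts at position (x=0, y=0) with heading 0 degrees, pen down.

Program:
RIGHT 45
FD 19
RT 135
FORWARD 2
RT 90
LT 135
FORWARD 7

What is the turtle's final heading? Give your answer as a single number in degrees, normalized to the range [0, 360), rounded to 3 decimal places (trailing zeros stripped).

Executing turtle program step by step:
Start: pos=(0,0), heading=0, pen down
RT 45: heading 0 -> 315
FD 19: (0,0) -> (13.435,-13.435) [heading=315, draw]
RT 135: heading 315 -> 180
FD 2: (13.435,-13.435) -> (11.435,-13.435) [heading=180, draw]
RT 90: heading 180 -> 90
LT 135: heading 90 -> 225
FD 7: (11.435,-13.435) -> (6.485,-18.385) [heading=225, draw]
Final: pos=(6.485,-18.385), heading=225, 3 segment(s) drawn

Answer: 225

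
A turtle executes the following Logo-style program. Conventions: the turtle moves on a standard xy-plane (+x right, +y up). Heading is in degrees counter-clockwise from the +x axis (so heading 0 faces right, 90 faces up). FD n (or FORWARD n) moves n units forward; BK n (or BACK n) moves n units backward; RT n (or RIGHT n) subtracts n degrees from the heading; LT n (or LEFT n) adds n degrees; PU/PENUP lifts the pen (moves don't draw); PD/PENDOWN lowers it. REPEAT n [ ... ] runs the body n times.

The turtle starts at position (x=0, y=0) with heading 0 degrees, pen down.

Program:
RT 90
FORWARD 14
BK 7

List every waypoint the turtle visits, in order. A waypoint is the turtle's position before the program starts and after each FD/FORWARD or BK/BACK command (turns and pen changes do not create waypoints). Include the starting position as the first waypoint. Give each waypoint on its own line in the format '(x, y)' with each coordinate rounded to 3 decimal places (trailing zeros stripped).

Executing turtle program step by step:
Start: pos=(0,0), heading=0, pen down
RT 90: heading 0 -> 270
FD 14: (0,0) -> (0,-14) [heading=270, draw]
BK 7: (0,-14) -> (0,-7) [heading=270, draw]
Final: pos=(0,-7), heading=270, 2 segment(s) drawn
Waypoints (3 total):
(0, 0)
(0, -14)
(0, -7)

Answer: (0, 0)
(0, -14)
(0, -7)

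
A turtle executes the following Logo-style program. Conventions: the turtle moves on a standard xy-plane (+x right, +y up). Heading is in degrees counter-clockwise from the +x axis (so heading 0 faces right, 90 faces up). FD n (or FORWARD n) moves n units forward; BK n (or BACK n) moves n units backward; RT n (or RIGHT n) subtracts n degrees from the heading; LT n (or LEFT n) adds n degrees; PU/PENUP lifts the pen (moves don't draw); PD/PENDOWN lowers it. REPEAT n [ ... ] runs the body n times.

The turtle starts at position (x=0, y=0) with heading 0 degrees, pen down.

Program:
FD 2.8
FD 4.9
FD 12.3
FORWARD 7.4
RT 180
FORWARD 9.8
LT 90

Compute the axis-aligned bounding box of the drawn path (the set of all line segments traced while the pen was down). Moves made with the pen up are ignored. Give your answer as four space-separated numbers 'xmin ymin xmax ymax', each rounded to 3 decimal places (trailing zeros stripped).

Executing turtle program step by step:
Start: pos=(0,0), heading=0, pen down
FD 2.8: (0,0) -> (2.8,0) [heading=0, draw]
FD 4.9: (2.8,0) -> (7.7,0) [heading=0, draw]
FD 12.3: (7.7,0) -> (20,0) [heading=0, draw]
FD 7.4: (20,0) -> (27.4,0) [heading=0, draw]
RT 180: heading 0 -> 180
FD 9.8: (27.4,0) -> (17.6,0) [heading=180, draw]
LT 90: heading 180 -> 270
Final: pos=(17.6,0), heading=270, 5 segment(s) drawn

Segment endpoints: x in {0, 2.8, 7.7, 17.6, 20, 27.4}, y in {0, 0}
xmin=0, ymin=0, xmax=27.4, ymax=0

Answer: 0 0 27.4 0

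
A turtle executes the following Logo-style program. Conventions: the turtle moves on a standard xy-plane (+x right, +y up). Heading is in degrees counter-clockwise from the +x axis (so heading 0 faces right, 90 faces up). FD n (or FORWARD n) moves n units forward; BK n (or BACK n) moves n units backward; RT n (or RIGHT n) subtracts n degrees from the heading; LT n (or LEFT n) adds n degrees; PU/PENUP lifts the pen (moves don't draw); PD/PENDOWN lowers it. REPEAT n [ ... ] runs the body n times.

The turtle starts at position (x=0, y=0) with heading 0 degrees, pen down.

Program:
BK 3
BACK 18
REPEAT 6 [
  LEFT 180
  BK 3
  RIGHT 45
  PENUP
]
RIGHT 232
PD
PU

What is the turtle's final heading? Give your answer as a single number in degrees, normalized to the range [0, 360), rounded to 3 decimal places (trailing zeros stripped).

Executing turtle program step by step:
Start: pos=(0,0), heading=0, pen down
BK 3: (0,0) -> (-3,0) [heading=0, draw]
BK 18: (-3,0) -> (-21,0) [heading=0, draw]
REPEAT 6 [
  -- iteration 1/6 --
  LT 180: heading 0 -> 180
  BK 3: (-21,0) -> (-18,0) [heading=180, draw]
  RT 45: heading 180 -> 135
  PU: pen up
  -- iteration 2/6 --
  LT 180: heading 135 -> 315
  BK 3: (-18,0) -> (-20.121,2.121) [heading=315, move]
  RT 45: heading 315 -> 270
  PU: pen up
  -- iteration 3/6 --
  LT 180: heading 270 -> 90
  BK 3: (-20.121,2.121) -> (-20.121,-0.879) [heading=90, move]
  RT 45: heading 90 -> 45
  PU: pen up
  -- iteration 4/6 --
  LT 180: heading 45 -> 225
  BK 3: (-20.121,-0.879) -> (-18,1.243) [heading=225, move]
  RT 45: heading 225 -> 180
  PU: pen up
  -- iteration 5/6 --
  LT 180: heading 180 -> 0
  BK 3: (-18,1.243) -> (-21,1.243) [heading=0, move]
  RT 45: heading 0 -> 315
  PU: pen up
  -- iteration 6/6 --
  LT 180: heading 315 -> 135
  BK 3: (-21,1.243) -> (-18.879,-0.879) [heading=135, move]
  RT 45: heading 135 -> 90
  PU: pen up
]
RT 232: heading 90 -> 218
PD: pen down
PU: pen up
Final: pos=(-18.879,-0.879), heading=218, 3 segment(s) drawn

Answer: 218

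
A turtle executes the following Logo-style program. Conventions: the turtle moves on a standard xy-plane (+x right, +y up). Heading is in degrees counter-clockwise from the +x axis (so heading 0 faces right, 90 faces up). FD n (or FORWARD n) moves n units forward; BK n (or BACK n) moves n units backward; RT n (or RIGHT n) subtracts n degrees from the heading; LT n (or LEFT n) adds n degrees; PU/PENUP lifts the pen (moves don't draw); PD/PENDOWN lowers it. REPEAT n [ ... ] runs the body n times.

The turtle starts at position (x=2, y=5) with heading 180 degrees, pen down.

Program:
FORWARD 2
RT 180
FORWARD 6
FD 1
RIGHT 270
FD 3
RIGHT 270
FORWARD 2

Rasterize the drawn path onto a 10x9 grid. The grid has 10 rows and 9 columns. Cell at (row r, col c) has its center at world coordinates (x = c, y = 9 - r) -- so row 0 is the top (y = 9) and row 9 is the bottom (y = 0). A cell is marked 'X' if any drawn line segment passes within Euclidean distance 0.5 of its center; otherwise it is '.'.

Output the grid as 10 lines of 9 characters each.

Segment 0: (2,5) -> (0,5)
Segment 1: (0,5) -> (6,5)
Segment 2: (6,5) -> (7,5)
Segment 3: (7,5) -> (7,8)
Segment 4: (7,8) -> (5,8)

Answer: .........
.....XXX.
.......X.
.......X.
XXXXXXXX.
.........
.........
.........
.........
.........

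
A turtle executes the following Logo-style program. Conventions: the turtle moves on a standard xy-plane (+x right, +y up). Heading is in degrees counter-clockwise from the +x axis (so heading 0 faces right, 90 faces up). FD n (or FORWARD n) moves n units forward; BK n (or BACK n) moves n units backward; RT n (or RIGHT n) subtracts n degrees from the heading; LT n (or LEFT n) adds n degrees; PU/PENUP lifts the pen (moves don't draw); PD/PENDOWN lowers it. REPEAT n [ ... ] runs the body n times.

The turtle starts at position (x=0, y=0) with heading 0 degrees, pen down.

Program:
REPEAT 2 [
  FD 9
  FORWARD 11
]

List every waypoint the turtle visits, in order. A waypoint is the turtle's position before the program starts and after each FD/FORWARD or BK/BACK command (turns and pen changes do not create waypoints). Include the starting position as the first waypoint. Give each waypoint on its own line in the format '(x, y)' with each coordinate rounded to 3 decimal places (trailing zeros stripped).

Answer: (0, 0)
(9, 0)
(20, 0)
(29, 0)
(40, 0)

Derivation:
Executing turtle program step by step:
Start: pos=(0,0), heading=0, pen down
REPEAT 2 [
  -- iteration 1/2 --
  FD 9: (0,0) -> (9,0) [heading=0, draw]
  FD 11: (9,0) -> (20,0) [heading=0, draw]
  -- iteration 2/2 --
  FD 9: (20,0) -> (29,0) [heading=0, draw]
  FD 11: (29,0) -> (40,0) [heading=0, draw]
]
Final: pos=(40,0), heading=0, 4 segment(s) drawn
Waypoints (5 total):
(0, 0)
(9, 0)
(20, 0)
(29, 0)
(40, 0)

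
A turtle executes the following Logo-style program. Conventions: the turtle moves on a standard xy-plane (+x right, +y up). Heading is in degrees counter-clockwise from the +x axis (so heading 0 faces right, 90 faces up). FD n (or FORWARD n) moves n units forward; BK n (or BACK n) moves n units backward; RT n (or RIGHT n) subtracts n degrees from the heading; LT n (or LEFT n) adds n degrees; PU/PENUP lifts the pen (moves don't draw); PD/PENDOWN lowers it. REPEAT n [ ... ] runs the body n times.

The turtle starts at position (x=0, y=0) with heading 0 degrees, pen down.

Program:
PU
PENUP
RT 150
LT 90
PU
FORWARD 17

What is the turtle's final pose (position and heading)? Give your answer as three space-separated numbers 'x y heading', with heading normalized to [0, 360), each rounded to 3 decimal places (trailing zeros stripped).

Executing turtle program step by step:
Start: pos=(0,0), heading=0, pen down
PU: pen up
PU: pen up
RT 150: heading 0 -> 210
LT 90: heading 210 -> 300
PU: pen up
FD 17: (0,0) -> (8.5,-14.722) [heading=300, move]
Final: pos=(8.5,-14.722), heading=300, 0 segment(s) drawn

Answer: 8.5 -14.722 300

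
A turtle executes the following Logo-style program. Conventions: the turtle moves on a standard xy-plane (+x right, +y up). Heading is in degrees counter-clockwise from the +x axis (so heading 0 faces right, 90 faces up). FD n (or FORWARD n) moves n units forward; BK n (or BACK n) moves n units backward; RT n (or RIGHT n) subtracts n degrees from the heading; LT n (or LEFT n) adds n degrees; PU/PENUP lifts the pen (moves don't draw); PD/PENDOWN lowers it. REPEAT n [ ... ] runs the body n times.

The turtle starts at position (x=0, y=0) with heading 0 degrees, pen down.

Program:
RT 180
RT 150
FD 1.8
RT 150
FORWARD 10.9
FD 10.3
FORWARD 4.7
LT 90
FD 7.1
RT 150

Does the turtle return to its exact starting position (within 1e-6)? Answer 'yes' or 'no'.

Answer: no

Derivation:
Executing turtle program step by step:
Start: pos=(0,0), heading=0, pen down
RT 180: heading 0 -> 180
RT 150: heading 180 -> 30
FD 1.8: (0,0) -> (1.559,0.9) [heading=30, draw]
RT 150: heading 30 -> 240
FD 10.9: (1.559,0.9) -> (-3.891,-8.54) [heading=240, draw]
FD 10.3: (-3.891,-8.54) -> (-9.041,-17.46) [heading=240, draw]
FD 4.7: (-9.041,-17.46) -> (-11.391,-21.53) [heading=240, draw]
LT 90: heading 240 -> 330
FD 7.1: (-11.391,-21.53) -> (-5.242,-25.08) [heading=330, draw]
RT 150: heading 330 -> 180
Final: pos=(-5.242,-25.08), heading=180, 5 segment(s) drawn

Start position: (0, 0)
Final position: (-5.242, -25.08)
Distance = 25.622; >= 1e-6 -> NOT closed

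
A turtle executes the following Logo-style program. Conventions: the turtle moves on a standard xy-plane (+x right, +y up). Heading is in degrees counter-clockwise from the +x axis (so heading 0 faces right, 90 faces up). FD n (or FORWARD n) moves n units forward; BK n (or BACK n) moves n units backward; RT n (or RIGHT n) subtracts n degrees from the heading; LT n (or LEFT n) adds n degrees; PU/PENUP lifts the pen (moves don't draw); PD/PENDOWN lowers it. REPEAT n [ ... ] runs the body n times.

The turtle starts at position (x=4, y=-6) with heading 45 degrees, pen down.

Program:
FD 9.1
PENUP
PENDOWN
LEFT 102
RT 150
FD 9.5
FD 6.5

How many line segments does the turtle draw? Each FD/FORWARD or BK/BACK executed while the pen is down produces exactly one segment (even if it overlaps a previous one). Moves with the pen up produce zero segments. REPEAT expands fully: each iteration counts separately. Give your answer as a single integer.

Answer: 3

Derivation:
Executing turtle program step by step:
Start: pos=(4,-6), heading=45, pen down
FD 9.1: (4,-6) -> (10.435,0.435) [heading=45, draw]
PU: pen up
PD: pen down
LT 102: heading 45 -> 147
RT 150: heading 147 -> 357
FD 9.5: (10.435,0.435) -> (19.922,-0.063) [heading=357, draw]
FD 6.5: (19.922,-0.063) -> (26.413,-0.403) [heading=357, draw]
Final: pos=(26.413,-0.403), heading=357, 3 segment(s) drawn
Segments drawn: 3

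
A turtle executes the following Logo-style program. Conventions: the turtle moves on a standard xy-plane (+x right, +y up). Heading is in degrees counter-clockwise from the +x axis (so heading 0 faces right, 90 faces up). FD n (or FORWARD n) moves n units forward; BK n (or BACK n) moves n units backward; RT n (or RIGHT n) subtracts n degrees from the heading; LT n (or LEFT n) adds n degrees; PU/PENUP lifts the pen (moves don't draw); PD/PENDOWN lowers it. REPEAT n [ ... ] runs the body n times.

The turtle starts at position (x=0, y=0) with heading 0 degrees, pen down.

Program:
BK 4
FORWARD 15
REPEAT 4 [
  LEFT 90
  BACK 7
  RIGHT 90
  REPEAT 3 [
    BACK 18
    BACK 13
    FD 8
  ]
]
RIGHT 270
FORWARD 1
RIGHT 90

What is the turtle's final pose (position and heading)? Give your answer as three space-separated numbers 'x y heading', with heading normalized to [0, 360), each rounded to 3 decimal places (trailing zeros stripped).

Answer: -265 -27 0

Derivation:
Executing turtle program step by step:
Start: pos=(0,0), heading=0, pen down
BK 4: (0,0) -> (-4,0) [heading=0, draw]
FD 15: (-4,0) -> (11,0) [heading=0, draw]
REPEAT 4 [
  -- iteration 1/4 --
  LT 90: heading 0 -> 90
  BK 7: (11,0) -> (11,-7) [heading=90, draw]
  RT 90: heading 90 -> 0
  REPEAT 3 [
    -- iteration 1/3 --
    BK 18: (11,-7) -> (-7,-7) [heading=0, draw]
    BK 13: (-7,-7) -> (-20,-7) [heading=0, draw]
    FD 8: (-20,-7) -> (-12,-7) [heading=0, draw]
    -- iteration 2/3 --
    BK 18: (-12,-7) -> (-30,-7) [heading=0, draw]
    BK 13: (-30,-7) -> (-43,-7) [heading=0, draw]
    FD 8: (-43,-7) -> (-35,-7) [heading=0, draw]
    -- iteration 3/3 --
    BK 18: (-35,-7) -> (-53,-7) [heading=0, draw]
    BK 13: (-53,-7) -> (-66,-7) [heading=0, draw]
    FD 8: (-66,-7) -> (-58,-7) [heading=0, draw]
  ]
  -- iteration 2/4 --
  LT 90: heading 0 -> 90
  BK 7: (-58,-7) -> (-58,-14) [heading=90, draw]
  RT 90: heading 90 -> 0
  REPEAT 3 [
    -- iteration 1/3 --
    BK 18: (-58,-14) -> (-76,-14) [heading=0, draw]
    BK 13: (-76,-14) -> (-89,-14) [heading=0, draw]
    FD 8: (-89,-14) -> (-81,-14) [heading=0, draw]
    -- iteration 2/3 --
    BK 18: (-81,-14) -> (-99,-14) [heading=0, draw]
    BK 13: (-99,-14) -> (-112,-14) [heading=0, draw]
    FD 8: (-112,-14) -> (-104,-14) [heading=0, draw]
    -- iteration 3/3 --
    BK 18: (-104,-14) -> (-122,-14) [heading=0, draw]
    BK 13: (-122,-14) -> (-135,-14) [heading=0, draw]
    FD 8: (-135,-14) -> (-127,-14) [heading=0, draw]
  ]
  -- iteration 3/4 --
  LT 90: heading 0 -> 90
  BK 7: (-127,-14) -> (-127,-21) [heading=90, draw]
  RT 90: heading 90 -> 0
  REPEAT 3 [
    -- iteration 1/3 --
    BK 18: (-127,-21) -> (-145,-21) [heading=0, draw]
    BK 13: (-145,-21) -> (-158,-21) [heading=0, draw]
    FD 8: (-158,-21) -> (-150,-21) [heading=0, draw]
    -- iteration 2/3 --
    BK 18: (-150,-21) -> (-168,-21) [heading=0, draw]
    BK 13: (-168,-21) -> (-181,-21) [heading=0, draw]
    FD 8: (-181,-21) -> (-173,-21) [heading=0, draw]
    -- iteration 3/3 --
    BK 18: (-173,-21) -> (-191,-21) [heading=0, draw]
    BK 13: (-191,-21) -> (-204,-21) [heading=0, draw]
    FD 8: (-204,-21) -> (-196,-21) [heading=0, draw]
  ]
  -- iteration 4/4 --
  LT 90: heading 0 -> 90
  BK 7: (-196,-21) -> (-196,-28) [heading=90, draw]
  RT 90: heading 90 -> 0
  REPEAT 3 [
    -- iteration 1/3 --
    BK 18: (-196,-28) -> (-214,-28) [heading=0, draw]
    BK 13: (-214,-28) -> (-227,-28) [heading=0, draw]
    FD 8: (-227,-28) -> (-219,-28) [heading=0, draw]
    -- iteration 2/3 --
    BK 18: (-219,-28) -> (-237,-28) [heading=0, draw]
    BK 13: (-237,-28) -> (-250,-28) [heading=0, draw]
    FD 8: (-250,-28) -> (-242,-28) [heading=0, draw]
    -- iteration 3/3 --
    BK 18: (-242,-28) -> (-260,-28) [heading=0, draw]
    BK 13: (-260,-28) -> (-273,-28) [heading=0, draw]
    FD 8: (-273,-28) -> (-265,-28) [heading=0, draw]
  ]
]
RT 270: heading 0 -> 90
FD 1: (-265,-28) -> (-265,-27) [heading=90, draw]
RT 90: heading 90 -> 0
Final: pos=(-265,-27), heading=0, 43 segment(s) drawn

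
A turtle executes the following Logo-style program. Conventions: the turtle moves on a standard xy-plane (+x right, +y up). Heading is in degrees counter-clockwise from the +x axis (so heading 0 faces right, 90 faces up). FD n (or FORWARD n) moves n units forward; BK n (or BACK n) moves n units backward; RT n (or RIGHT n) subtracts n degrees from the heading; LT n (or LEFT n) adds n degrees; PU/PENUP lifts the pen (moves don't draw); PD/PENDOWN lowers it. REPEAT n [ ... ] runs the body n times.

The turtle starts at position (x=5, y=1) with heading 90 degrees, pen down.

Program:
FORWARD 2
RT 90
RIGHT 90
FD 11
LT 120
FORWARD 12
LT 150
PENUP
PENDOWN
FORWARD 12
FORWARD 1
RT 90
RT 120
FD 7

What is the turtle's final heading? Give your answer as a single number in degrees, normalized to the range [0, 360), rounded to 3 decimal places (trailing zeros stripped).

Answer: 330

Derivation:
Executing turtle program step by step:
Start: pos=(5,1), heading=90, pen down
FD 2: (5,1) -> (5,3) [heading=90, draw]
RT 90: heading 90 -> 0
RT 90: heading 0 -> 270
FD 11: (5,3) -> (5,-8) [heading=270, draw]
LT 120: heading 270 -> 30
FD 12: (5,-8) -> (15.392,-2) [heading=30, draw]
LT 150: heading 30 -> 180
PU: pen up
PD: pen down
FD 12: (15.392,-2) -> (3.392,-2) [heading=180, draw]
FD 1: (3.392,-2) -> (2.392,-2) [heading=180, draw]
RT 90: heading 180 -> 90
RT 120: heading 90 -> 330
FD 7: (2.392,-2) -> (8.454,-5.5) [heading=330, draw]
Final: pos=(8.454,-5.5), heading=330, 6 segment(s) drawn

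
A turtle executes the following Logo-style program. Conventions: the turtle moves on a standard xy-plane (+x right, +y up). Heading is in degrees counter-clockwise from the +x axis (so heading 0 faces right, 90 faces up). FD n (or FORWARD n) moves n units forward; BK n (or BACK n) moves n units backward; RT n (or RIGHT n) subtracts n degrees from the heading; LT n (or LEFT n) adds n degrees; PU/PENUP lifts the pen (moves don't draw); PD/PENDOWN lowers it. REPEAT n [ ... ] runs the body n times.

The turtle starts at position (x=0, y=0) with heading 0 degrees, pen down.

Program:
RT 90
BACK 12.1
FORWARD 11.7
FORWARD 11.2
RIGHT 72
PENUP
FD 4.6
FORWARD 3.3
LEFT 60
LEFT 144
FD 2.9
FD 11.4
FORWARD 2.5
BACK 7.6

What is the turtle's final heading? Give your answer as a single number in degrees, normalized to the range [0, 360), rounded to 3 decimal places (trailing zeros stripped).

Executing turtle program step by step:
Start: pos=(0,0), heading=0, pen down
RT 90: heading 0 -> 270
BK 12.1: (0,0) -> (0,12.1) [heading=270, draw]
FD 11.7: (0,12.1) -> (0,0.4) [heading=270, draw]
FD 11.2: (0,0.4) -> (0,-10.8) [heading=270, draw]
RT 72: heading 270 -> 198
PU: pen up
FD 4.6: (0,-10.8) -> (-4.375,-12.221) [heading=198, move]
FD 3.3: (-4.375,-12.221) -> (-7.513,-13.241) [heading=198, move]
LT 60: heading 198 -> 258
LT 144: heading 258 -> 42
FD 2.9: (-7.513,-13.241) -> (-5.358,-11.301) [heading=42, move]
FD 11.4: (-5.358,-11.301) -> (3.114,-3.673) [heading=42, move]
FD 2.5: (3.114,-3.673) -> (4.971,-2) [heading=42, move]
BK 7.6: (4.971,-2) -> (-0.676,-7.085) [heading=42, move]
Final: pos=(-0.676,-7.085), heading=42, 3 segment(s) drawn

Answer: 42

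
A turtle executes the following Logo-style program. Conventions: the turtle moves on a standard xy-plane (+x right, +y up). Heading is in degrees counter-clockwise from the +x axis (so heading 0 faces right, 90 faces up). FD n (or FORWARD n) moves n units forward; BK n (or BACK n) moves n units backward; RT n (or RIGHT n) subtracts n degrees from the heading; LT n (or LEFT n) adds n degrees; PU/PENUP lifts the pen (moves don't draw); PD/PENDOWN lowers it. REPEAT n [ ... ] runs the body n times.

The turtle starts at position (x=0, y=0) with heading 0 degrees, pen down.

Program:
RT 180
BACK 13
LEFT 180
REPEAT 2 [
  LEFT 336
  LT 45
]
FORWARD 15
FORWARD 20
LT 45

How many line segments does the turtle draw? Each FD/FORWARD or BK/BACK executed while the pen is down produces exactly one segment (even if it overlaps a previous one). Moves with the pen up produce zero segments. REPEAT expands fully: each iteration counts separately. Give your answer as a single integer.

Answer: 3

Derivation:
Executing turtle program step by step:
Start: pos=(0,0), heading=0, pen down
RT 180: heading 0 -> 180
BK 13: (0,0) -> (13,0) [heading=180, draw]
LT 180: heading 180 -> 0
REPEAT 2 [
  -- iteration 1/2 --
  LT 336: heading 0 -> 336
  LT 45: heading 336 -> 21
  -- iteration 2/2 --
  LT 336: heading 21 -> 357
  LT 45: heading 357 -> 42
]
FD 15: (13,0) -> (24.147,10.037) [heading=42, draw]
FD 20: (24.147,10.037) -> (39.01,23.42) [heading=42, draw]
LT 45: heading 42 -> 87
Final: pos=(39.01,23.42), heading=87, 3 segment(s) drawn
Segments drawn: 3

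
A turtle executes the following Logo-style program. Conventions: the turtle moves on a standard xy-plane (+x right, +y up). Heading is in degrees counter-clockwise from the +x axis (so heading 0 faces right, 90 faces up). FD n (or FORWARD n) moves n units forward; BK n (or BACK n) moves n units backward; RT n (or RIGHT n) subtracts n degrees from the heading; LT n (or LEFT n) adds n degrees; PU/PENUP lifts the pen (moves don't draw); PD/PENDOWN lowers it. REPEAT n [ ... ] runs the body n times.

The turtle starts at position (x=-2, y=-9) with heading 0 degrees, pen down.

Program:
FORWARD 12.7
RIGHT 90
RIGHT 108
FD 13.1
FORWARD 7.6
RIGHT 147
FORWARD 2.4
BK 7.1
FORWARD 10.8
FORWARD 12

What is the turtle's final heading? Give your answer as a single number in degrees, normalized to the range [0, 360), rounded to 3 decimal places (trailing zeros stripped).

Executing turtle program step by step:
Start: pos=(-2,-9), heading=0, pen down
FD 12.7: (-2,-9) -> (10.7,-9) [heading=0, draw]
RT 90: heading 0 -> 270
RT 108: heading 270 -> 162
FD 13.1: (10.7,-9) -> (-1.759,-4.952) [heading=162, draw]
FD 7.6: (-1.759,-4.952) -> (-8.987,-2.603) [heading=162, draw]
RT 147: heading 162 -> 15
FD 2.4: (-8.987,-2.603) -> (-6.669,-1.982) [heading=15, draw]
BK 7.1: (-6.669,-1.982) -> (-13.527,-3.82) [heading=15, draw]
FD 10.8: (-13.527,-3.82) -> (-3.095,-1.025) [heading=15, draw]
FD 12: (-3.095,-1.025) -> (8.496,2.081) [heading=15, draw]
Final: pos=(8.496,2.081), heading=15, 7 segment(s) drawn

Answer: 15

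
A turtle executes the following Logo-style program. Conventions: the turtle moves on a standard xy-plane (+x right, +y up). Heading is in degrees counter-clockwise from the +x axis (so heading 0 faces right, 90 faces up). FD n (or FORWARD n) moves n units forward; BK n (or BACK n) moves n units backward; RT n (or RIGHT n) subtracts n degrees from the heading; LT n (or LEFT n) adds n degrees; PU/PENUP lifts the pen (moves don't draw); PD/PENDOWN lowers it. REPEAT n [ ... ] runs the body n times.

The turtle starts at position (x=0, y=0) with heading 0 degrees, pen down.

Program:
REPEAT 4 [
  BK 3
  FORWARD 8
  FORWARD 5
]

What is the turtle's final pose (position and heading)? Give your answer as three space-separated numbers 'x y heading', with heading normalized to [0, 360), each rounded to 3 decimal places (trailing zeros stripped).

Answer: 40 0 0

Derivation:
Executing turtle program step by step:
Start: pos=(0,0), heading=0, pen down
REPEAT 4 [
  -- iteration 1/4 --
  BK 3: (0,0) -> (-3,0) [heading=0, draw]
  FD 8: (-3,0) -> (5,0) [heading=0, draw]
  FD 5: (5,0) -> (10,0) [heading=0, draw]
  -- iteration 2/4 --
  BK 3: (10,0) -> (7,0) [heading=0, draw]
  FD 8: (7,0) -> (15,0) [heading=0, draw]
  FD 5: (15,0) -> (20,0) [heading=0, draw]
  -- iteration 3/4 --
  BK 3: (20,0) -> (17,0) [heading=0, draw]
  FD 8: (17,0) -> (25,0) [heading=0, draw]
  FD 5: (25,0) -> (30,0) [heading=0, draw]
  -- iteration 4/4 --
  BK 3: (30,0) -> (27,0) [heading=0, draw]
  FD 8: (27,0) -> (35,0) [heading=0, draw]
  FD 5: (35,0) -> (40,0) [heading=0, draw]
]
Final: pos=(40,0), heading=0, 12 segment(s) drawn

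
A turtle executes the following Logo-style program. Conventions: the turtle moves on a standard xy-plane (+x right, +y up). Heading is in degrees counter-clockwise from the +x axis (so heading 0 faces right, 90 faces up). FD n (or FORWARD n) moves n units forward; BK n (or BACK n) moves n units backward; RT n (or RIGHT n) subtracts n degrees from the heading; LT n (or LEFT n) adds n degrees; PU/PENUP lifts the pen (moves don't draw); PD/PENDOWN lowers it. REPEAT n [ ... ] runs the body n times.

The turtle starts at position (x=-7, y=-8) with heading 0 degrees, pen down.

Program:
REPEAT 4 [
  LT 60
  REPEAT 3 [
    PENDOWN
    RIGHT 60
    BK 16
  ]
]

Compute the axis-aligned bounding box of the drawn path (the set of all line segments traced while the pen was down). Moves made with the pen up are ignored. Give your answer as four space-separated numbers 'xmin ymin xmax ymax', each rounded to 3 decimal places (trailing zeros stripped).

Answer: -31 -8 17 33.569

Derivation:
Executing turtle program step by step:
Start: pos=(-7,-8), heading=0, pen down
REPEAT 4 [
  -- iteration 1/4 --
  LT 60: heading 0 -> 60
  REPEAT 3 [
    -- iteration 1/3 --
    PD: pen down
    RT 60: heading 60 -> 0
    BK 16: (-7,-8) -> (-23,-8) [heading=0, draw]
    -- iteration 2/3 --
    PD: pen down
    RT 60: heading 0 -> 300
    BK 16: (-23,-8) -> (-31,5.856) [heading=300, draw]
    -- iteration 3/3 --
    PD: pen down
    RT 60: heading 300 -> 240
    BK 16: (-31,5.856) -> (-23,19.713) [heading=240, draw]
  ]
  -- iteration 2/4 --
  LT 60: heading 240 -> 300
  REPEAT 3 [
    -- iteration 1/3 --
    PD: pen down
    RT 60: heading 300 -> 240
    BK 16: (-23,19.713) -> (-15,33.569) [heading=240, draw]
    -- iteration 2/3 --
    PD: pen down
    RT 60: heading 240 -> 180
    BK 16: (-15,33.569) -> (1,33.569) [heading=180, draw]
    -- iteration 3/3 --
    PD: pen down
    RT 60: heading 180 -> 120
    BK 16: (1,33.569) -> (9,19.713) [heading=120, draw]
  ]
  -- iteration 3/4 --
  LT 60: heading 120 -> 180
  REPEAT 3 [
    -- iteration 1/3 --
    PD: pen down
    RT 60: heading 180 -> 120
    BK 16: (9,19.713) -> (17,5.856) [heading=120, draw]
    -- iteration 2/3 --
    PD: pen down
    RT 60: heading 120 -> 60
    BK 16: (17,5.856) -> (9,-8) [heading=60, draw]
    -- iteration 3/3 --
    PD: pen down
    RT 60: heading 60 -> 0
    BK 16: (9,-8) -> (-7,-8) [heading=0, draw]
  ]
  -- iteration 4/4 --
  LT 60: heading 0 -> 60
  REPEAT 3 [
    -- iteration 1/3 --
    PD: pen down
    RT 60: heading 60 -> 0
    BK 16: (-7,-8) -> (-23,-8) [heading=0, draw]
    -- iteration 2/3 --
    PD: pen down
    RT 60: heading 0 -> 300
    BK 16: (-23,-8) -> (-31,5.856) [heading=300, draw]
    -- iteration 3/3 --
    PD: pen down
    RT 60: heading 300 -> 240
    BK 16: (-31,5.856) -> (-23,19.713) [heading=240, draw]
  ]
]
Final: pos=(-23,19.713), heading=240, 12 segment(s) drawn

Segment endpoints: x in {-31, -31, -23, -23, -23, -15, -7, -7, 1, 9, 9, 17}, y in {-8, -8, -8, -8, 5.856, 5.856, 5.856, 19.713, 19.713, 19.713, 33.569}
xmin=-31, ymin=-8, xmax=17, ymax=33.569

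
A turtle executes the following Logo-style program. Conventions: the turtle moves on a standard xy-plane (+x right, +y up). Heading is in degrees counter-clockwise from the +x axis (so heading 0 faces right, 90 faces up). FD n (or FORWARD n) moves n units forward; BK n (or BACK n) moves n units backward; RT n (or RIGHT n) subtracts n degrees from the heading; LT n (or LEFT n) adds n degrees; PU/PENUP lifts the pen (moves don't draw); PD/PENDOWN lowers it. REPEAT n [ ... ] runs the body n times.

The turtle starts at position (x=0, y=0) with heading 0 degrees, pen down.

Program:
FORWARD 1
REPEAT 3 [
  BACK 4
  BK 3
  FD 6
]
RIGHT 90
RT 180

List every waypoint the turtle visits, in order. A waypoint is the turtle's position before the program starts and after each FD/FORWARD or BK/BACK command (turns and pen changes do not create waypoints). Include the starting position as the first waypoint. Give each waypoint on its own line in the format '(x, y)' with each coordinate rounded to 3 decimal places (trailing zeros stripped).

Answer: (0, 0)
(1, 0)
(-3, 0)
(-6, 0)
(0, 0)
(-4, 0)
(-7, 0)
(-1, 0)
(-5, 0)
(-8, 0)
(-2, 0)

Derivation:
Executing turtle program step by step:
Start: pos=(0,0), heading=0, pen down
FD 1: (0,0) -> (1,0) [heading=0, draw]
REPEAT 3 [
  -- iteration 1/3 --
  BK 4: (1,0) -> (-3,0) [heading=0, draw]
  BK 3: (-3,0) -> (-6,0) [heading=0, draw]
  FD 6: (-6,0) -> (0,0) [heading=0, draw]
  -- iteration 2/3 --
  BK 4: (0,0) -> (-4,0) [heading=0, draw]
  BK 3: (-4,0) -> (-7,0) [heading=0, draw]
  FD 6: (-7,0) -> (-1,0) [heading=0, draw]
  -- iteration 3/3 --
  BK 4: (-1,0) -> (-5,0) [heading=0, draw]
  BK 3: (-5,0) -> (-8,0) [heading=0, draw]
  FD 6: (-8,0) -> (-2,0) [heading=0, draw]
]
RT 90: heading 0 -> 270
RT 180: heading 270 -> 90
Final: pos=(-2,0), heading=90, 10 segment(s) drawn
Waypoints (11 total):
(0, 0)
(1, 0)
(-3, 0)
(-6, 0)
(0, 0)
(-4, 0)
(-7, 0)
(-1, 0)
(-5, 0)
(-8, 0)
(-2, 0)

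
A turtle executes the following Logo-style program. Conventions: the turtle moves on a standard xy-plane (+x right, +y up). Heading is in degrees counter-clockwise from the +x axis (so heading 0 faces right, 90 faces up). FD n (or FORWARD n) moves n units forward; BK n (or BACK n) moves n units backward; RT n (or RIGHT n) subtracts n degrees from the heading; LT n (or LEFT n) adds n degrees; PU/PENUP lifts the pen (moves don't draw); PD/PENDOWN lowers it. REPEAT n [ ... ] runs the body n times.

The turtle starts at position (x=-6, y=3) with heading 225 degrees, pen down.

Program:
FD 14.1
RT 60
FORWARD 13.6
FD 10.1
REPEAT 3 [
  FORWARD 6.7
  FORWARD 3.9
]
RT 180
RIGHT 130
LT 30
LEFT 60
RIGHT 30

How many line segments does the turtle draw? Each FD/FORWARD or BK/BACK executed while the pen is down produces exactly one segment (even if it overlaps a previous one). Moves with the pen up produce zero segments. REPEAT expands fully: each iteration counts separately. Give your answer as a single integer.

Answer: 9

Derivation:
Executing turtle program step by step:
Start: pos=(-6,3), heading=225, pen down
FD 14.1: (-6,3) -> (-15.97,-6.97) [heading=225, draw]
RT 60: heading 225 -> 165
FD 13.6: (-15.97,-6.97) -> (-29.107,-3.45) [heading=165, draw]
FD 10.1: (-29.107,-3.45) -> (-38.863,-0.836) [heading=165, draw]
REPEAT 3 [
  -- iteration 1/3 --
  FD 6.7: (-38.863,-0.836) -> (-45.334,0.898) [heading=165, draw]
  FD 3.9: (-45.334,0.898) -> (-49.101,1.907) [heading=165, draw]
  -- iteration 2/3 --
  FD 6.7: (-49.101,1.907) -> (-55.573,3.641) [heading=165, draw]
  FD 3.9: (-55.573,3.641) -> (-59.34,4.651) [heading=165, draw]
  -- iteration 3/3 --
  FD 6.7: (-59.34,4.651) -> (-65.812,6.385) [heading=165, draw]
  FD 3.9: (-65.812,6.385) -> (-69.579,7.394) [heading=165, draw]
]
RT 180: heading 165 -> 345
RT 130: heading 345 -> 215
LT 30: heading 215 -> 245
LT 60: heading 245 -> 305
RT 30: heading 305 -> 275
Final: pos=(-69.579,7.394), heading=275, 9 segment(s) drawn
Segments drawn: 9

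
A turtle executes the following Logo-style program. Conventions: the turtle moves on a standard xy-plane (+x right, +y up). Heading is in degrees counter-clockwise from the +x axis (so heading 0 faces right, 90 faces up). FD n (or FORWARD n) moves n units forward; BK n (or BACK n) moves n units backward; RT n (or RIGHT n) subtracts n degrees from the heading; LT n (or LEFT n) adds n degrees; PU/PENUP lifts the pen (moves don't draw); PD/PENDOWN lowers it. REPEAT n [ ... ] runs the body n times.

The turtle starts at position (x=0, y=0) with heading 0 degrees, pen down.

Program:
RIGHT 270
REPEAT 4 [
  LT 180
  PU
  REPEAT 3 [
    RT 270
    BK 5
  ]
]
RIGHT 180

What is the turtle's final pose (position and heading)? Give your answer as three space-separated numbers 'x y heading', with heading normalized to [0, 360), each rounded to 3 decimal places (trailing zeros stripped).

Executing turtle program step by step:
Start: pos=(0,0), heading=0, pen down
RT 270: heading 0 -> 90
REPEAT 4 [
  -- iteration 1/4 --
  LT 180: heading 90 -> 270
  PU: pen up
  REPEAT 3 [
    -- iteration 1/3 --
    RT 270: heading 270 -> 0
    BK 5: (0,0) -> (-5,0) [heading=0, move]
    -- iteration 2/3 --
    RT 270: heading 0 -> 90
    BK 5: (-5,0) -> (-5,-5) [heading=90, move]
    -- iteration 3/3 --
    RT 270: heading 90 -> 180
    BK 5: (-5,-5) -> (0,-5) [heading=180, move]
  ]
  -- iteration 2/4 --
  LT 180: heading 180 -> 0
  PU: pen up
  REPEAT 3 [
    -- iteration 1/3 --
    RT 270: heading 0 -> 90
    BK 5: (0,-5) -> (0,-10) [heading=90, move]
    -- iteration 2/3 --
    RT 270: heading 90 -> 180
    BK 5: (0,-10) -> (5,-10) [heading=180, move]
    -- iteration 3/3 --
    RT 270: heading 180 -> 270
    BK 5: (5,-10) -> (5,-5) [heading=270, move]
  ]
  -- iteration 3/4 --
  LT 180: heading 270 -> 90
  PU: pen up
  REPEAT 3 [
    -- iteration 1/3 --
    RT 270: heading 90 -> 180
    BK 5: (5,-5) -> (10,-5) [heading=180, move]
    -- iteration 2/3 --
    RT 270: heading 180 -> 270
    BK 5: (10,-5) -> (10,0) [heading=270, move]
    -- iteration 3/3 --
    RT 270: heading 270 -> 0
    BK 5: (10,0) -> (5,0) [heading=0, move]
  ]
  -- iteration 4/4 --
  LT 180: heading 0 -> 180
  PU: pen up
  REPEAT 3 [
    -- iteration 1/3 --
    RT 270: heading 180 -> 270
    BK 5: (5,0) -> (5,5) [heading=270, move]
    -- iteration 2/3 --
    RT 270: heading 270 -> 0
    BK 5: (5,5) -> (0,5) [heading=0, move]
    -- iteration 3/3 --
    RT 270: heading 0 -> 90
    BK 5: (0,5) -> (0,0) [heading=90, move]
  ]
]
RT 180: heading 90 -> 270
Final: pos=(0,0), heading=270, 0 segment(s) drawn

Answer: 0 0 270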